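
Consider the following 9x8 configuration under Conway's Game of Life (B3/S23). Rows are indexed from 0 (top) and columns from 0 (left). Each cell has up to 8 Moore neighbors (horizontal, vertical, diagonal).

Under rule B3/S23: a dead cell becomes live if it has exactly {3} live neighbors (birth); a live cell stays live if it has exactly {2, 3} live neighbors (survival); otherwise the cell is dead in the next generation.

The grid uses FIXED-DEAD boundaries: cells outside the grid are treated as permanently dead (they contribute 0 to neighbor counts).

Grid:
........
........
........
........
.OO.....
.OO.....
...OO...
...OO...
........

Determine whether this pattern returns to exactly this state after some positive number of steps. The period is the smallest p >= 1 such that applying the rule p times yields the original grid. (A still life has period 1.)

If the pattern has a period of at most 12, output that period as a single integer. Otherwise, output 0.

Answer: 2

Derivation:
Simulating and comparing each generation to the original:
Gen 0 (original, given above): 8 live cells
Gen 1: 6 live cells, differs from original
Gen 2: 8 live cells, MATCHES original -> period = 2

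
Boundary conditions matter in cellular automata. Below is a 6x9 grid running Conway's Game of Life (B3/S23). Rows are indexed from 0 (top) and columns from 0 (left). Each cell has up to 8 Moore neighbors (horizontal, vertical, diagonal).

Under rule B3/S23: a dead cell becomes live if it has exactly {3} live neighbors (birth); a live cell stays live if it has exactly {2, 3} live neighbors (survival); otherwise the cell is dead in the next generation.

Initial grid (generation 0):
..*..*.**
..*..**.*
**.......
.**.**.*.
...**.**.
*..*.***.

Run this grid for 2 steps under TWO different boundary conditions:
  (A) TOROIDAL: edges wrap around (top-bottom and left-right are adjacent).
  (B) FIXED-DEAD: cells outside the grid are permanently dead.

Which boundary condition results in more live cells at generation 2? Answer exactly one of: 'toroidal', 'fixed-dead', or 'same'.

Answer: fixed-dead

Derivation:
Under TOROIDAL boundary, generation 2:
*...*....
.....**..
.........
..*.****.
....*...*
*..*.....
Population = 13

Under FIXED-DEAD boundary, generation 2:
.....*.**
...*.*..*
*......**
*.*.*****
**.*.*.**
.........
Population = 22

Comparison: toroidal=13, fixed-dead=22 -> fixed-dead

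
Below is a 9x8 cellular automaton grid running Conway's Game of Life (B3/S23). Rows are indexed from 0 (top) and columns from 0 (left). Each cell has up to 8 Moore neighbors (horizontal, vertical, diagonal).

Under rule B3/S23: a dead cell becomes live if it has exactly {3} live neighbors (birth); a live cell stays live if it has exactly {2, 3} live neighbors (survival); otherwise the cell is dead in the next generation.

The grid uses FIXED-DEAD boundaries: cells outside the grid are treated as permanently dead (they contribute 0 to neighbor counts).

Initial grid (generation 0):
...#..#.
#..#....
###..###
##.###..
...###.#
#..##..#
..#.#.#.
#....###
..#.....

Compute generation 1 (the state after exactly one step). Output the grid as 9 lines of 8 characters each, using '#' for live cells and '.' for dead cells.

Simulating step by step:
Generation 0 (given above): 31 live cells
Generation 1: 21 live cells
(generation 1 grid is the final answer)

Answer: ........
#..###.#
.....##.
#......#
##......
..#....#
.#..#...
.#.#.###
......#.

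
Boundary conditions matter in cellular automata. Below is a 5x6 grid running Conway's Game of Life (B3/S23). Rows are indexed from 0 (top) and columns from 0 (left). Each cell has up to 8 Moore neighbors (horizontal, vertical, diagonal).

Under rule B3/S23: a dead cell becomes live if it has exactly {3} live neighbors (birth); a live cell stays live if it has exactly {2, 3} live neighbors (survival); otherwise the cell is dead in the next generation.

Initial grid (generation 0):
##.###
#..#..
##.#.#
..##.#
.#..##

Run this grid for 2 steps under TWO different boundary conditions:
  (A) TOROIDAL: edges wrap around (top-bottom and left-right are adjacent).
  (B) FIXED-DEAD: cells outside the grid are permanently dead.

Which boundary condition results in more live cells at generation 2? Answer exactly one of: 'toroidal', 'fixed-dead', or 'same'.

Under TOROIDAL boundary, generation 2:
......
#..#..
...#..
#...#.
......
Population = 5

Under FIXED-DEAD boundary, generation 2:
.####.
......
##.#..
#....#
..##.#
Population = 12

Comparison: toroidal=5, fixed-dead=12 -> fixed-dead

Answer: fixed-dead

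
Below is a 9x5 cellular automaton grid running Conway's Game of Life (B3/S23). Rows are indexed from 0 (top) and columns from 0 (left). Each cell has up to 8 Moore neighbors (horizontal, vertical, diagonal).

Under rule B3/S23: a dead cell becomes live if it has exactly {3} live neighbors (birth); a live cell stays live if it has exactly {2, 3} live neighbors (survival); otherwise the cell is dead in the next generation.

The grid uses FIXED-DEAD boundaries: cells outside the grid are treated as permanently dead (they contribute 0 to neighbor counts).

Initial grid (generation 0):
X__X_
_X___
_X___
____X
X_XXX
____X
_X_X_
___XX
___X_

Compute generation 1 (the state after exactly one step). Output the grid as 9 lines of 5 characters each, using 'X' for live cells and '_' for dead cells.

Simulating step by step:
Generation 0 (given above): 15 live cells
Generation 1: 15 live cells
(generation 1 grid is the final answer)

Answer: _____
XXX__
_____
_XX_X
____X
_X__X
__XX_
___XX
___XX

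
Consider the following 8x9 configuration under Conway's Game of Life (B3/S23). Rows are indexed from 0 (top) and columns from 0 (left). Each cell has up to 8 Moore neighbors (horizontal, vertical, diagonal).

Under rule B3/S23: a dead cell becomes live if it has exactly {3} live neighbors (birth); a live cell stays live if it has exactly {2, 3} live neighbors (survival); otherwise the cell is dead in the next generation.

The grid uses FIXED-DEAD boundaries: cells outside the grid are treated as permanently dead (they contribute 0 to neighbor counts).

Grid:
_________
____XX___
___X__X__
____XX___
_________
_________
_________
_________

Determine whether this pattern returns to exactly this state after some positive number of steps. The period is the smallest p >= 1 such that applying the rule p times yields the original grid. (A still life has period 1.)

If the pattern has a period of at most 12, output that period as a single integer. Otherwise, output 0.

Simulating and comparing each generation to the original:
Gen 0 (original, given above): 6 live cells
Gen 1: 6 live cells, MATCHES original -> period = 1

Answer: 1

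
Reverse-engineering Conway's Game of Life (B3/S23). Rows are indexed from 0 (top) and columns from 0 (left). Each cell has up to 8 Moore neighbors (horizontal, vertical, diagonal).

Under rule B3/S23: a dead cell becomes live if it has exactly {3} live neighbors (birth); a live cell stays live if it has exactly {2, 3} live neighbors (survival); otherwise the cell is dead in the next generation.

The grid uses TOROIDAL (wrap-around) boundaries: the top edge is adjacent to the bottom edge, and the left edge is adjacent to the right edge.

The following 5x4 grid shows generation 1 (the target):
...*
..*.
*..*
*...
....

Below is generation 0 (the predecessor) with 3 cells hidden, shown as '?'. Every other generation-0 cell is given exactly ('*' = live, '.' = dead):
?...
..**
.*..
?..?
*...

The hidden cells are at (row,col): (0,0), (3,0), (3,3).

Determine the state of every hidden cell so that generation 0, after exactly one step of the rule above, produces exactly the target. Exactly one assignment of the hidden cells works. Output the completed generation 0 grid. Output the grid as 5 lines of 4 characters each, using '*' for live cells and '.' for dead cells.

Hidden generation-0 cells (in order): (0,0), (3,0), (3,3).
A hidden cell only influences target cells in its own 3x3 neighborhood. Try each of the 2^3 = 8 assignments, step the completed generation 0 forward once under B3/S23, and compare with the target:
  (0,0)=. (3,0)=. (3,3)=. -> step gives (2,0)='.' but target has '*' -> reject
  (0,0)=. (3,0)=. (3,3)=* -> step reproduces the target at every cell -> ACCEPT
  (0,0)=. (3,0)=* (3,3)=. -> step gives (2,1)='*' but target has '.' -> reject
  (0,0)=. (3,0)=* (3,3)=* -> step gives (2,0)='.' but target has '*' -> reject
  (0,0)=* (3,0)=. (3,3)=. -> step gives (0,0)='*' but target has '.' -> reject
  (0,0)=* (3,0)=. (3,3)=* -> step gives (0,0)='*' but target has '.' -> reject
  (0,0)=* (3,0)=* (3,3)=. -> step gives (0,0)='*' but target has '.' -> reject
  (0,0)=* (3,0)=* (3,3)=* -> step gives (0,0)='*' but target has '.' -> reject
Unique solution: (0,0)=dead, (3,0)=dead, (3,3)=live.
Check: live-neighbor counts of every cell in the completed generation 0:
2223
2221
3143
3221
1112
Applying B3/S23 to generation 0 with these counts gives:
...*
..*.
*..*
*...
....
which matches the target exactly.

Answer: ....
..**
.*..
...*
*...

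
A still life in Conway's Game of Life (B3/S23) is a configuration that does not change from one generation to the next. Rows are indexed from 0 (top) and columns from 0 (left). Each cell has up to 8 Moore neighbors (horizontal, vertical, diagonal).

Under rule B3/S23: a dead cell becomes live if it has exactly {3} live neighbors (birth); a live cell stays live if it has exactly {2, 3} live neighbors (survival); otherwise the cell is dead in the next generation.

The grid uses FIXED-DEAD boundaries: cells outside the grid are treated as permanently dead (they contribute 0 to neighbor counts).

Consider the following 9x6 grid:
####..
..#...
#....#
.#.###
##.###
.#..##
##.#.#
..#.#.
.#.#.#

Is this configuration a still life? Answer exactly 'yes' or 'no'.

Answer: no

Derivation:
Compute generation 1 and compare to generation 0 (given above):
Generation 1:
.###..
#.##..
.###.#
.#.#..
##....
......
##.#.#
#....#
..###.
Cell (0,0) differs: gen0=1 vs gen1=0 -> NOT a still life.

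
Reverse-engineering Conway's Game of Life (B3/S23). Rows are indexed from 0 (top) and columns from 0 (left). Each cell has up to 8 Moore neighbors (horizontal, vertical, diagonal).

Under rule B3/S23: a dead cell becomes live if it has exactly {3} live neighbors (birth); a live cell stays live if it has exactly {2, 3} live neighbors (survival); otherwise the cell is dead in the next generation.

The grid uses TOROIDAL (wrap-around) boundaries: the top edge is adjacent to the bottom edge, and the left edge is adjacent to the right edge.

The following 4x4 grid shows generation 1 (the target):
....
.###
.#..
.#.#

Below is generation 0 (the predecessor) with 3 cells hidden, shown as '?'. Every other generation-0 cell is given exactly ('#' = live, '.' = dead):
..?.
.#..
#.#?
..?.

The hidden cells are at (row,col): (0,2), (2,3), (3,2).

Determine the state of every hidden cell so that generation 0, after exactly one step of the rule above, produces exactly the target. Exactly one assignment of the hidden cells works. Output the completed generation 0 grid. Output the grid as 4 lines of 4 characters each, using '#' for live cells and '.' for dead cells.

Hidden generation-0 cells (in order): (0,2), (2,3), (3,2).
A hidden cell only influences target cells in its own 3x3 neighborhood. Try each of the 2^3 = 8 assignments, step the completed generation 0 forward once under B3/S23, and compare with the target:
  (0,2)=. (2,3)=. (3,2)=. -> step gives (1,2)='.' but target has '#' -> reject
  (0,2)=. (2,3)=. (3,2)=# -> step gives (1,2)='.' but target has '#' -> reject
  (0,2)=. (2,3)=# (3,2)=. -> step gives (1,0)='#' but target has '.' -> reject
  (0,2)=. (2,3)=# (3,2)=# -> step gives (1,0)='#' but target has '.' -> reject
  (0,2)=# (2,3)=. (3,2)=. -> step reproduces the target at every cell -> ACCEPT
  (0,2)=# (2,3)=. (3,2)=# -> step gives (0,1)='#' but target has '.' -> reject
  (0,2)=# (2,3)=# (3,2)=. -> step gives (1,0)='#' but target has '.' -> reject
  (0,2)=# (2,3)=# (3,2)=# -> step gives (0,1)='#' but target has '.' -> reject
Unique solution: (0,2)=live, (2,3)=dead, (3,2)=dead.
Check: live-neighbor counts of every cell in the completed generation 0:
1211
2333
1312
1323
Applying B3/S23 to generation 0 with these counts gives:
....
.###
.#..
.#.#
which matches the target exactly.

Answer: ..#.
.#..
#.#.
....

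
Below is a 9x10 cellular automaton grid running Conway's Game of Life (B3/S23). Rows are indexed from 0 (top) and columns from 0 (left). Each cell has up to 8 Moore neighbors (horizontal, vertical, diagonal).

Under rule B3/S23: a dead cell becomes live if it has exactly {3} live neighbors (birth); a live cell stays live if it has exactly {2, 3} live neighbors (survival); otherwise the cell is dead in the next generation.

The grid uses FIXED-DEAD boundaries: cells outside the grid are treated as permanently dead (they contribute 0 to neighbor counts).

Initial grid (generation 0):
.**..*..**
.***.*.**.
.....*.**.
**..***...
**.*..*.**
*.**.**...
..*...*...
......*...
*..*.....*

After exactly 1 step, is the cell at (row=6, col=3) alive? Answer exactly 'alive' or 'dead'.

Simulating step by step:
Generation 0 (given above): 36 live cells
Generation 1: 29 live cells
.*.**.****
.*.*.*....
*..*....*.
***.*....*
...*......
*..****...
.***..**..
..........
..........

Cell (6,3) at generation 1: 1 -> alive

Answer: alive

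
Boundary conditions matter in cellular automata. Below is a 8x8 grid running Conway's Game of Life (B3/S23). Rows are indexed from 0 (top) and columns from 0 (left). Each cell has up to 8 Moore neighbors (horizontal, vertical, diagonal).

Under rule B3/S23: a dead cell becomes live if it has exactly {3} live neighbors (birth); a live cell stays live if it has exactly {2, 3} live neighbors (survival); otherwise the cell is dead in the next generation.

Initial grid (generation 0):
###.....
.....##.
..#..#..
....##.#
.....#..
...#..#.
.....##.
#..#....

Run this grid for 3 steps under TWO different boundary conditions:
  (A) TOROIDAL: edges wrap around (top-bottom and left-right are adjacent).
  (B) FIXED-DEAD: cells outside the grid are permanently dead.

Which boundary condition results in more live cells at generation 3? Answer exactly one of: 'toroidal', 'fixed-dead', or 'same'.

Answer: toroidal

Derivation:
Under TOROIDAL boundary, generation 3:
....#.##
.##..###
...##.#.
....#.#.
....#.#.
...###.#
..#..#..
.#......
Population = 22

Under FIXED-DEAD boundary, generation 3:
........
........
....#...
....#.#.
....#.#.
......##
....#.#.
.....#..
Population = 10

Comparison: toroidal=22, fixed-dead=10 -> toroidal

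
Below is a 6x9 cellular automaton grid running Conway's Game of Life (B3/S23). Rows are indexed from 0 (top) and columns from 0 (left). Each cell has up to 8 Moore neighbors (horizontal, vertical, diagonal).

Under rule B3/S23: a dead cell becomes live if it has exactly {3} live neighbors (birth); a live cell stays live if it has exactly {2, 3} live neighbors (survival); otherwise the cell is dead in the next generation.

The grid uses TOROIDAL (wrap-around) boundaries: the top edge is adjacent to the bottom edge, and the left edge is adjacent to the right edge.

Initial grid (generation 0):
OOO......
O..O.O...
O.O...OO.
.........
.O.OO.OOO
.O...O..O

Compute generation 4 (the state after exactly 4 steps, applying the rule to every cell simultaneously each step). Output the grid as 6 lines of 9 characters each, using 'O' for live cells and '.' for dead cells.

Answer: .........
......OO.
O...OO..O
....OO...
O......OO
.........

Derivation:
Simulating step by step:
Generation 0 (given above): 19 live cells
Generation 1: 25 live cells
..O.O...O
O..O..O..
.O....O.O
OOOO.O...
..O.OOOOO
...OOOO.O
Generation 2: 21 live cells
O.O...O.O
OOOO.O..O
...OOOOOO
...O.....
........O
O.O.....O
Generation 3: 11 live cells
.........
.........
.O...OOOO
...O.OO.O
O.......O
.........
Generation 4: 11 live cells
(generation 4 grid is the final answer)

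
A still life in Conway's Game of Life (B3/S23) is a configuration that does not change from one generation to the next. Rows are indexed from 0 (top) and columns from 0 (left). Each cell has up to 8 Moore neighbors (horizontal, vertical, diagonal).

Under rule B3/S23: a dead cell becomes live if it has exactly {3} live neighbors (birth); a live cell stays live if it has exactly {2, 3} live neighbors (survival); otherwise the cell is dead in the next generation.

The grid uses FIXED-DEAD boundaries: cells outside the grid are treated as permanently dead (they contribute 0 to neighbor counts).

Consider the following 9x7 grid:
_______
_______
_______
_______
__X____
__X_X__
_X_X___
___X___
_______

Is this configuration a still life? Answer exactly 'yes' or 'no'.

Answer: no

Derivation:
Compute generation 1 and compare to generation 0 (given above):
Generation 1:
_______
_______
_______
_______
___X___
_XX____
___XX__
__X____
_______
Cell (4,2) differs: gen0=1 vs gen1=0 -> NOT a still life.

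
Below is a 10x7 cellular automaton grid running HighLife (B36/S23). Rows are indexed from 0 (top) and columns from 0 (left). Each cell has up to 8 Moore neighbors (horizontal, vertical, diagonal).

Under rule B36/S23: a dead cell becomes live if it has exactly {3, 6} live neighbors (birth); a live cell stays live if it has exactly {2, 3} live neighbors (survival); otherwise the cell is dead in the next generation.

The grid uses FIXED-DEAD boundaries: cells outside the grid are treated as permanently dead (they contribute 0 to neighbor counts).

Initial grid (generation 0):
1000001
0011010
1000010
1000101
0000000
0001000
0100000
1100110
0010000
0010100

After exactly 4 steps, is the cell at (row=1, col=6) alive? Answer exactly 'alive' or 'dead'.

Answer: alive

Derivation:
Simulating step by step:
Generation 0 (given above): 19 live cells
Generation 1: 20 live cells
0000000
0100111
0101011
0000010
0000000
0000000
1110100
1110000
0010110
0001000
Generation 2: 19 live cells
0000010
0010101
0010000
0000111
0000000
0100000
1011000
1000110
0010100
0001100
Generation 3: 18 live cells
0000010
0001010
0000101
0000010
0000010
0110000
1011100
0010110
0000000
0001100
Generation 4: 18 live cells
0000100
0000011
0000101
0000111
0000000
0110100
0000110
0110110
0000010
0000000

Cell (1,6) at generation 4: 1 -> alive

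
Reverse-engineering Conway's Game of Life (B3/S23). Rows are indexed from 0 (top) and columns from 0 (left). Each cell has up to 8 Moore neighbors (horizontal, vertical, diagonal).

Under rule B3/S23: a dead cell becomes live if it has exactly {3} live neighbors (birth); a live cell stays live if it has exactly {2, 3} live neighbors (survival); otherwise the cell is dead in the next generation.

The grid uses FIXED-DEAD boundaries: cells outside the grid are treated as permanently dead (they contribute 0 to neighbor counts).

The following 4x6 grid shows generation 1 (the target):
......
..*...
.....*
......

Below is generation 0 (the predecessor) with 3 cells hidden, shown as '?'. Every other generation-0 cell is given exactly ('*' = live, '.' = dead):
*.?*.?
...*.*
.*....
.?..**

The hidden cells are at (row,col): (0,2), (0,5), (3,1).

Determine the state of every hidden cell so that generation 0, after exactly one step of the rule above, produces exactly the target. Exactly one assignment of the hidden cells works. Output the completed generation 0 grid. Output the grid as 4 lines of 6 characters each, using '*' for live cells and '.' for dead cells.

Hidden generation-0 cells (in order): (0,2), (0,5), (3,1).
A hidden cell only influences target cells in its own 3x3 neighborhood. Try each of the 2^3 = 8 assignments, step the completed generation 0 forward once under B3/S23, and compare with the target:
  (0,2)=. (0,5)=. (3,1)=. -> step gives (0,4)='*' but target has '.' -> reject
  (0,2)=. (0,5)=. (3,1)=* -> step gives (0,4)='*' but target has '.' -> reject
  (0,2)=. (0,5)=* (3,1)=. -> step reproduces the target at every cell -> ACCEPT
  (0,2)=. (0,5)=* (3,1)=* -> step gives (2,2)='*' but target has '.' -> reject
  (0,2)=* (0,5)=. (3,1)=. -> step gives (0,2)='*' but target has '.' -> reject
  (0,2)=* (0,5)=. (3,1)=* -> step gives (0,2)='*' but target has '.' -> reject
  (0,2)=* (0,5)=* (3,1)=. -> step gives (0,2)='*' but target has '.' -> reject
  (0,2)=* (0,5)=* (3,1)=* -> step gives (0,2)='*' but target has '.' -> reject
Unique solution: (0,2)=dead, (0,5)=live, (3,1)=dead.
Check: live-neighbor counts of every cell in the completed generation 0:
012141
223141
102243
111111
Applying B3/S23 to generation 0 with these counts gives:
......
..*...
.....*
......
which matches the target exactly.

Answer: *..*.*
...*.*
.*....
....**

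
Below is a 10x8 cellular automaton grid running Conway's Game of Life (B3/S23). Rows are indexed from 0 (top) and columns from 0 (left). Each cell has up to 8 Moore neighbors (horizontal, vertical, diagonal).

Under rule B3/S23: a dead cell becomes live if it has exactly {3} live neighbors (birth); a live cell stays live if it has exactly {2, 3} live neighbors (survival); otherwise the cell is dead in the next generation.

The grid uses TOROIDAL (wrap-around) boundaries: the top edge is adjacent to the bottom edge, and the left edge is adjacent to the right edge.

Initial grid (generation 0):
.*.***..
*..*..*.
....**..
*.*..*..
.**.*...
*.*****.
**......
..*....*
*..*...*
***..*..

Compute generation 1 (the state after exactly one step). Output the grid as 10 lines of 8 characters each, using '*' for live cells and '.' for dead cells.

Simulating step by step:
Generation 0 (given above): 32 live cells
Generation 1: 34 live cells
(generation 1 grid is the final answer)

Answer: ...*.***
..**..*.
.*.*****
..*..*..
*.....**
*...**.*
*...***.
..*....*
...*..**
.....***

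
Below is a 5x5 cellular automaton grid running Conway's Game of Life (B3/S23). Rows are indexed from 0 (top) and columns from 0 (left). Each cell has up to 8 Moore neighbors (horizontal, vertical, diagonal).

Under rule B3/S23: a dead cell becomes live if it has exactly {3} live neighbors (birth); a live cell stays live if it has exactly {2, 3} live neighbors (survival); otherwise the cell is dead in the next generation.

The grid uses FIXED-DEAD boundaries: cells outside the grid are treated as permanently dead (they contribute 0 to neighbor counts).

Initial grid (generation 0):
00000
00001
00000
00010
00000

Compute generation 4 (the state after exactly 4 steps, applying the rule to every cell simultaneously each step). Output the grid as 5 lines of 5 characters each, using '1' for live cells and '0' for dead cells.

Simulating step by step:
Generation 0 (given above): 2 live cells
Generation 1: 0 live cells
00000
00000
00000
00000
00000
Generation 2: 0 live cells
00000
00000
00000
00000
00000
Generation 3: 0 live cells
00000
00000
00000
00000
00000
Generation 4: 0 live cells
(generation 4 grid is the final answer)

Answer: 00000
00000
00000
00000
00000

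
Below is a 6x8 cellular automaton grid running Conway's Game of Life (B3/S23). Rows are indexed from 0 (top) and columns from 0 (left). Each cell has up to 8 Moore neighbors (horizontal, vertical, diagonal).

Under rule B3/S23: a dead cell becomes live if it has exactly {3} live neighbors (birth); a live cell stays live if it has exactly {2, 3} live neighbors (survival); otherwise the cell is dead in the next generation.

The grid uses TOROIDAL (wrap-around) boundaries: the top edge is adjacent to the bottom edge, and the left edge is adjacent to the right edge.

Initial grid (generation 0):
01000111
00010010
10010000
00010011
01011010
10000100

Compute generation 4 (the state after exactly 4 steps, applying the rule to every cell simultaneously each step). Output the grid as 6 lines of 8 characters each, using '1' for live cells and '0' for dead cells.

Answer: 00000000
01000000
11000001
00000001
10000010
00000000

Derivation:
Simulating step by step:
Generation 0 (given above): 17 live cells
Generation 1: 26 live cells
10001101
10101110
00111010
10010111
10111010
11100000
Generation 2: 11 live cells
00101000
10100000
10100000
10000000
00001010
00100010
Generation 3: 8 live cells
00100000
00100000
10000001
01000001
00000101
00000000
Generation 4: 7 live cells
(generation 4 grid is the final answer)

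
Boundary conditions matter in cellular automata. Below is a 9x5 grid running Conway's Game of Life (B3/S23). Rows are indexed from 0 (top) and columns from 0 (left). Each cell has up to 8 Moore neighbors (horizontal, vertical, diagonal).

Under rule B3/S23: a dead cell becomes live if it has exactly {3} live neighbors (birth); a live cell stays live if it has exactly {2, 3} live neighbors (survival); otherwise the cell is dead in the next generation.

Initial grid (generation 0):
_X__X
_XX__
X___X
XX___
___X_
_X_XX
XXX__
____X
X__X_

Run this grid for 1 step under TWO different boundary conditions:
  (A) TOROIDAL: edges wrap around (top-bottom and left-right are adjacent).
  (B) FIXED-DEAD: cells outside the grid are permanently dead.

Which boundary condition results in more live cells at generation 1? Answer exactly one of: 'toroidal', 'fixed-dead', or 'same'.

Answer: fixed-dead

Derivation:
Under TOROIDAL boundary, generation 1:
_X_XX
_XXXX
__X_X
XX___
_X_X_
_X_XX
_XX__
__XXX
X__X_
Population = 23

Under FIXED-DEAD boundary, generation 1:
_XX__
XXXX_
X_X__
XX___
XX_XX
XX_XX
XXX_X
X_XX_
_____
Population = 25

Comparison: toroidal=23, fixed-dead=25 -> fixed-dead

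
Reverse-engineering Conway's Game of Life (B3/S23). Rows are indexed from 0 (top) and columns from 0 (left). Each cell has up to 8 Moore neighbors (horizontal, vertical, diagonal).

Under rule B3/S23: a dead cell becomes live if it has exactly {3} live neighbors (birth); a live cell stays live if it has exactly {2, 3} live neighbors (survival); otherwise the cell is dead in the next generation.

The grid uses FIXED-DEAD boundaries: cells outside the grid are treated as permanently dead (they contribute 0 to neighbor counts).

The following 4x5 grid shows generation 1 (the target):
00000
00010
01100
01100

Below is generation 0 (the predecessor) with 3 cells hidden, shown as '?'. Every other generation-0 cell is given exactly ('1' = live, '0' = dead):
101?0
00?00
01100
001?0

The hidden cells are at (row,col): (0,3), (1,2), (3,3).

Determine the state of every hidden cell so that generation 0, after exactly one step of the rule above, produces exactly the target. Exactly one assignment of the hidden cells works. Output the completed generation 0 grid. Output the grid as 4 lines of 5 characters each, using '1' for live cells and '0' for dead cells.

Answer: 10110
00000
01100
00100

Derivation:
Hidden generation-0 cells (in order): (0,3), (1,2), (3,3).
A hidden cell only influences target cells in its own 3x3 neighborhood. Try each of the 2^3 = 8 assignments, step the completed generation 0 forward once under B3/S23, and compare with the target:
  (0,3)=0 (1,2)=0 (3,3)=0 -> step gives (1,2)='1' but target has '0' -> reject
  (0,3)=0 (1,2)=0 (3,3)=1 -> step gives (1,2)='1' but target has '0' -> reject
  (0,3)=0 (1,2)=1 (3,3)=0 -> step gives (0,1)='1' but target has '0' -> reject
  (0,3)=0 (1,2)=1 (3,3)=1 -> step gives (0,1)='1' but target has '0' -> reject
  (0,3)=1 (1,2)=0 (3,3)=0 -> step reproduces the target at every cell -> ACCEPT
  (0,3)=1 (1,2)=0 (3,3)=1 -> step gives (2,3)='1' but target has '0' -> reject
  (0,3)=1 (1,2)=1 (3,3)=0 -> step gives (0,1)='1' but target has '0' -> reject
  (0,3)=1 (1,2)=1 (3,3)=1 -> step gives (0,1)='1' but target has '0' -> reject
Unique solution: (0,3)=live, (1,2)=dead, (3,3)=dead.
Check: live-neighbor counts of every cell in the completed generation 0:
02111
24431
12220
13220
Applying B3/S23 to generation 0 with these counts gives:
00000
00010
01100
01100
which matches the target exactly.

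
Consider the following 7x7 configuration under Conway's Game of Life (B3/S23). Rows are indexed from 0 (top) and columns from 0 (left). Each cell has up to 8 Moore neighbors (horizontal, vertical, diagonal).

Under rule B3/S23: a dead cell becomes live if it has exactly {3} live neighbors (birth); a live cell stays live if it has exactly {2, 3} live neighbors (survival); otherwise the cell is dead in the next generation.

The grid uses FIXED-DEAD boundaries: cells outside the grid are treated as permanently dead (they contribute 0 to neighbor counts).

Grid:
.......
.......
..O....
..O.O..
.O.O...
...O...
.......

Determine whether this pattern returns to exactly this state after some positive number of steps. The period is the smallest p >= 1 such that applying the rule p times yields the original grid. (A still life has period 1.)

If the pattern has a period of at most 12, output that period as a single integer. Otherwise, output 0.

Answer: 2

Derivation:
Simulating and comparing each generation to the original:
Gen 0 (original, given above): 6 live cells
Gen 1: 6 live cells, differs from original
Gen 2: 6 live cells, MATCHES original -> period = 2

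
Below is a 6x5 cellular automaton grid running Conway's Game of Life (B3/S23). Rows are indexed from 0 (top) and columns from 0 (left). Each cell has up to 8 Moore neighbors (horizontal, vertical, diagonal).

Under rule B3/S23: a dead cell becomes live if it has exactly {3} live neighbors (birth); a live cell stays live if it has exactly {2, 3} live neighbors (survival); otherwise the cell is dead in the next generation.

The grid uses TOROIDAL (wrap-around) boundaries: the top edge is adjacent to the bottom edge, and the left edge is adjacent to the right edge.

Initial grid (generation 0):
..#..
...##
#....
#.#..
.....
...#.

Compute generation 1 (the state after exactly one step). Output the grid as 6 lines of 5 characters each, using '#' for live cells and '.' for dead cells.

Simulating step by step:
Generation 0 (given above): 7 live cells
Generation 1: 8 live cells
(generation 1 grid is the final answer)

Answer: ..#.#
...##
##.#.
.#...
.....
.....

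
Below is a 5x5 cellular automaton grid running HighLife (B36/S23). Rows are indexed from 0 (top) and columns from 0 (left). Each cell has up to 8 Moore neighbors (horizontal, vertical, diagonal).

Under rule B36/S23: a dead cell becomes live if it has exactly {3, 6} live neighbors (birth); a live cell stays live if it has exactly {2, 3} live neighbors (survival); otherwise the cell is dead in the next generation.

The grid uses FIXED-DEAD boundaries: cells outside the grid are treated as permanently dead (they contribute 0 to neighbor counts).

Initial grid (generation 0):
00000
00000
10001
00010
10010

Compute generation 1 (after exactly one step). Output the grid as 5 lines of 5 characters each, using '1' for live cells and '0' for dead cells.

Simulating step by step:
Generation 0 (given above): 5 live cells
Generation 1: 2 live cells
(generation 1 grid is the final answer)

Answer: 00000
00000
00000
00011
00000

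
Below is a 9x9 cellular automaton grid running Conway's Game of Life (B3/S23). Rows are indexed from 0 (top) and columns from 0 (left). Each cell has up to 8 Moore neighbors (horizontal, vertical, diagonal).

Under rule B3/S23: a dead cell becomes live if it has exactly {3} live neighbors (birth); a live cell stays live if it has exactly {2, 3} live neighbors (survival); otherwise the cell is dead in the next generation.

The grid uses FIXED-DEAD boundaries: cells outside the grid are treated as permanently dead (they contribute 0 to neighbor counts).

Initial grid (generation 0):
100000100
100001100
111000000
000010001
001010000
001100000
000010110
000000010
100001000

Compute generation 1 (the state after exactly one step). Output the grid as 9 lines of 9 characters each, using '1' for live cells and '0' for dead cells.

Answer: 000001100
100001100
110001000
001000000
001010000
001011000
000100110
000001010
000000000

Derivation:
Simulating step by step:
Generation 0 (given above): 20 live cells
Generation 1: 19 live cells
(generation 1 grid is the final answer)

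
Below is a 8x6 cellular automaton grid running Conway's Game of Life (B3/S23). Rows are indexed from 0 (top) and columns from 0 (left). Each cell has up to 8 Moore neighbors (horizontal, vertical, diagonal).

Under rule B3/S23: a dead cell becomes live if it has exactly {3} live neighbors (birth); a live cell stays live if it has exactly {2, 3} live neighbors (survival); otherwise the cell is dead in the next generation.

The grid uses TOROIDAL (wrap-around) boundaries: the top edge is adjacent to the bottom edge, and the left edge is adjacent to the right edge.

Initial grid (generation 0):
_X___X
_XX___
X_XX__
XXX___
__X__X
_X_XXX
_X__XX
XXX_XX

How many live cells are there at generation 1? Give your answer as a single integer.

Simulating step by step:
Generation 0 (given above): 24 live cells
Generation 1: 13 live cells
___XXX
___X__
X__X__
X____X
_____X
_X_X__
______
__XX__
Population at generation 1: 13

Answer: 13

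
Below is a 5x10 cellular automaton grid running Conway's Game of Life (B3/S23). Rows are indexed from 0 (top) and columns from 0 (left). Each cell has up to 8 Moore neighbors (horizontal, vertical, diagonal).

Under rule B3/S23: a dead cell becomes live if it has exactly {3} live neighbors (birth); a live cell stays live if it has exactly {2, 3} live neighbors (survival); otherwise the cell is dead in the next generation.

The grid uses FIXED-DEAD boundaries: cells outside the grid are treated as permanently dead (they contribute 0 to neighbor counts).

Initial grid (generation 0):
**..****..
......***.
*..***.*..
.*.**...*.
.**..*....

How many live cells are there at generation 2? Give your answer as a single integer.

Answer: 10

Derivation:
Simulating step by step:
Generation 0 (given above): 21 live cells
Generation 1: 16 live cells
.....*..*.
**.*....*.
..**.*....
**....*...
.****.....
Generation 2: 10 live cells
..........
.*.*......
...**.....
*....*....
****......
Population at generation 2: 10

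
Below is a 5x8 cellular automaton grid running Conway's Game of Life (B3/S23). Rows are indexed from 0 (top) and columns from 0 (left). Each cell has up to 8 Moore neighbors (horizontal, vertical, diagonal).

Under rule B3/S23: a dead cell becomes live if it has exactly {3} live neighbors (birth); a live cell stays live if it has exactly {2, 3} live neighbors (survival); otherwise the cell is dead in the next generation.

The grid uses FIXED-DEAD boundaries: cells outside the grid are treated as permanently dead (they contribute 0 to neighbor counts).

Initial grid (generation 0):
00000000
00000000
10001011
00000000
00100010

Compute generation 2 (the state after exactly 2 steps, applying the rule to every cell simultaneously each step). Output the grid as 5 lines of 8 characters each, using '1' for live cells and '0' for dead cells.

Simulating step by step:
Generation 0 (given above): 6 live cells
Generation 1: 3 live cells
00000000
00000000
00000000
00000111
00000000
Generation 2: 3 live cells
(generation 2 grid is the final answer)

Answer: 00000000
00000000
00000010
00000010
00000010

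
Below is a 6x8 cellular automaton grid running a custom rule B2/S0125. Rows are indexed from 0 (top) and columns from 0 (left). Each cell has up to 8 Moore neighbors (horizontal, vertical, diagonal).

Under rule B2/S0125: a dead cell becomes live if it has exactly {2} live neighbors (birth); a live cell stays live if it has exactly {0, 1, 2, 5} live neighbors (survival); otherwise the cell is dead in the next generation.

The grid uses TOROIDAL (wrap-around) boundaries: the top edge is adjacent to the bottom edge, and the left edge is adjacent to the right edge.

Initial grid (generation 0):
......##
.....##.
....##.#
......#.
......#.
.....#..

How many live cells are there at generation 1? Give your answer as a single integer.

Answer: 10

Derivation:
Simulating step by step:
Generation 0 (given above): 10 live cells
Generation 1: 10 live cells
....#..#
#.....#.
....#..#
....#...
......##
.....#..
Population at generation 1: 10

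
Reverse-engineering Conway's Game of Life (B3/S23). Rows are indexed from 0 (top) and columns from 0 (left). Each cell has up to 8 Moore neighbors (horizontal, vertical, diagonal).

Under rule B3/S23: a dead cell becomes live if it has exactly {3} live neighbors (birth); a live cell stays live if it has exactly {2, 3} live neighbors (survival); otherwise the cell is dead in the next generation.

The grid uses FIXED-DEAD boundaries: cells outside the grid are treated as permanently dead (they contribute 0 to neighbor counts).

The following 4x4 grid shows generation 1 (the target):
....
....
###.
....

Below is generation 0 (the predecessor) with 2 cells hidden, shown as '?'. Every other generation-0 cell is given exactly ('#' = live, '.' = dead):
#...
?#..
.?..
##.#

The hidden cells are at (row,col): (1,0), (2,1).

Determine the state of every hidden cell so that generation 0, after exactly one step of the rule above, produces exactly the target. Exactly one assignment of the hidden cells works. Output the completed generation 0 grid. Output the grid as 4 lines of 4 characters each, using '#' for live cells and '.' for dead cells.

Answer: #...
.#..
....
##.#

Derivation:
Hidden generation-0 cells (in order): (1,0), (2,1).
A hidden cell only influences target cells in its own 3x3 neighborhood. Try each of the 2^2 = 4 assignments, step the completed generation 0 forward once under B3/S23, and compare with the target:
  (1,0)=. (2,1)=. -> step reproduces the target at every cell -> ACCEPT
  (1,0)=. (2,1)=# -> step gives (1,0)='#' but target has '.' -> reject
  (1,0)=# (2,1)=. -> step gives (0,0)='#' but target has '.' -> reject
  (1,0)=# (2,1)=# -> step gives (0,0)='#' but target has '.' -> reject
Unique solution: (1,0)=dead, (2,1)=dead.
Check: live-neighbor counts of every cell in the completed generation 0:
1210
2110
3331
1120
Applying B3/S23 to generation 0 with these counts gives:
....
....
###.
....
which matches the target exactly.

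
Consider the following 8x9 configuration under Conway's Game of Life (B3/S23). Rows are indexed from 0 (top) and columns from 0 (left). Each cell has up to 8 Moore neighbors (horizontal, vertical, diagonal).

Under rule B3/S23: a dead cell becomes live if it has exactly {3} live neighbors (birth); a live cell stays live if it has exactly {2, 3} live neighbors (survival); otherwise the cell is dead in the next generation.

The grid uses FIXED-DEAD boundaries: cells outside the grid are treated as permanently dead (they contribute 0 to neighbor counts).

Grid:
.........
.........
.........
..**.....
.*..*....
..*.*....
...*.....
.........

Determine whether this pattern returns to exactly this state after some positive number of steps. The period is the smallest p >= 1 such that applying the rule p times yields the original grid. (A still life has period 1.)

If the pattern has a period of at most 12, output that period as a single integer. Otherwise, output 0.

Answer: 1

Derivation:
Simulating and comparing each generation to the original:
Gen 0 (original, given above): 7 live cells
Gen 1: 7 live cells, MATCHES original -> period = 1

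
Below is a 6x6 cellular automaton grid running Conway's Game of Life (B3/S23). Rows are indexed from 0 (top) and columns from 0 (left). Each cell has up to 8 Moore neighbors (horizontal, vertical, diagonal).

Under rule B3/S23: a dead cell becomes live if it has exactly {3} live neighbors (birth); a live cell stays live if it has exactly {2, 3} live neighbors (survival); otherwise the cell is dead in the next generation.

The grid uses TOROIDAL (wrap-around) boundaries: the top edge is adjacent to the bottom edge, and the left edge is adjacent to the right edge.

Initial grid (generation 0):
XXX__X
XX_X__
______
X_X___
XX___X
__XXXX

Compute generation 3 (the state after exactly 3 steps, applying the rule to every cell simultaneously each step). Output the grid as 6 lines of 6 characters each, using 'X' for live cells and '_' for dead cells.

Answer: ______
______
_X___X
_X___X
X_____
______

Derivation:
Simulating step by step:
Generation 0 (given above): 16 live cells
Generation 1: 6 live cells
______
_____X
X_X___
X____X
______
___X__
Generation 2: 5 live cells
______
______
XX____
XX___X
______
______
Generation 3: 5 live cells
(generation 3 grid is the final answer)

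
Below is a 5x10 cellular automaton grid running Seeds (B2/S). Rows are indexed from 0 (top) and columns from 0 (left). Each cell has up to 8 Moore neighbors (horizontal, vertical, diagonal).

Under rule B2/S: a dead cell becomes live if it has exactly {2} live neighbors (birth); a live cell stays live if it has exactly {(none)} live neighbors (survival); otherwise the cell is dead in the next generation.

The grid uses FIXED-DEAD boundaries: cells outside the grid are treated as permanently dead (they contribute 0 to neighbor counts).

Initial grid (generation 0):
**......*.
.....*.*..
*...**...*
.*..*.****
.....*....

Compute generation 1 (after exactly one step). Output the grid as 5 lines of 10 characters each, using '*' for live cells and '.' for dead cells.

Answer: ......**..
.........*
.*.*......
*..*......
....*....*

Derivation:
Simulating step by step:
Generation 0 (given above): 16 live cells
Generation 1: 9 live cells
(generation 1 grid is the final answer)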